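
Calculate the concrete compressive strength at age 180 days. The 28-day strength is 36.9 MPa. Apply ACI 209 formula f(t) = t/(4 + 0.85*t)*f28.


f(180) = 180 / (4 + 0.85 * 180) * 36.9
= 180 / 157.0 * 36.9
= 42.31 MPa

42.31


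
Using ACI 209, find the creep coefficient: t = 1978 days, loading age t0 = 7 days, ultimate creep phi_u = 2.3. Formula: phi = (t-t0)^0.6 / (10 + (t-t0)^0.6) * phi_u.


dt = 1978 - 7 = 1971
phi = 1971^0.6 / (10 + 1971^0.6) * 2.3
= 2.081

2.081


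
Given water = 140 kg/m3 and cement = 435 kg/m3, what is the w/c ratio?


w/c = water / cement
w/c = 140 / 435 = 0.322

0.322


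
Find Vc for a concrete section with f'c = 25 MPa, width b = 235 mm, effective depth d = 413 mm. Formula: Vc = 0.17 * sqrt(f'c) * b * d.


Vc = 0.17 * sqrt(25) * 235 * 413 / 1000
= 82.5 kN

82.5


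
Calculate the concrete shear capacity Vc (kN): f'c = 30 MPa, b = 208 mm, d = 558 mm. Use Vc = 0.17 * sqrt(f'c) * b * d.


Vc = 0.17 * sqrt(30) * 208 * 558 / 1000
= 108.07 kN

108.07


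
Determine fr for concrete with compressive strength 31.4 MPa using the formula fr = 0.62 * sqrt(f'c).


fr = 0.62 * sqrt(31.4)
= 3.474 MPa

3.474


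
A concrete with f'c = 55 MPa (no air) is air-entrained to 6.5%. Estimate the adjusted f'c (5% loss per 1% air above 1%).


Strength loss = (6.5 - 1) * 5 = 27.5%
f'c = 55 * (1 - 27.5/100)
= 39.88 MPa

39.88


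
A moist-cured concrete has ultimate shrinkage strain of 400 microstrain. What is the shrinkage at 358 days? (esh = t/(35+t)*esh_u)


esh(358) = 358 / (35 + 358) * 400
= 358 / 393 * 400
= 364.4 microstrain

364.4


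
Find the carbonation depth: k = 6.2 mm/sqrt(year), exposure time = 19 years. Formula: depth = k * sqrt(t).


depth = k * sqrt(t)
= 6.2 * sqrt(19)
= 27.03 mm

27.03


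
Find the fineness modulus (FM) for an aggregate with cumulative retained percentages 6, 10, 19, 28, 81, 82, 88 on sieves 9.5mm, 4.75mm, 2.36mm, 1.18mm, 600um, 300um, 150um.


FM = sum(cumulative % retained) / 100
= 314 / 100
= 3.14

3.14


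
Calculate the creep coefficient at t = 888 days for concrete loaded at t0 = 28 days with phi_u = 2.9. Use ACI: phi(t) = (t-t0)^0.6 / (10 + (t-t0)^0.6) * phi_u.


dt = 888 - 28 = 860
phi = 860^0.6 / (10 + 860^0.6) * 2.9
= 2.471

2.471


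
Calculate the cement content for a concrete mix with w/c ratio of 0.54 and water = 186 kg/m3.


Cement = water / (w/c)
= 186 / 0.54
= 344.4 kg/m3

344.4


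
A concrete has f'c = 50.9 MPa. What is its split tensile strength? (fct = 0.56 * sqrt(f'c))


fct = 0.56 * sqrt(50.9)
= 0.56 * 7.134
= 3.995 MPa

3.995


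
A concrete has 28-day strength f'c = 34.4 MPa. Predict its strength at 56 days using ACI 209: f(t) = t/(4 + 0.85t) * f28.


f(56) = 56 / (4 + 0.85 * 56) * 34.4
= 56 / 51.6 * 34.4
= 37.33 MPa

37.33


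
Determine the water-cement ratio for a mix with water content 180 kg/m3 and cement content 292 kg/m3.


w/c = water / cement
w/c = 180 / 292 = 0.616

0.616


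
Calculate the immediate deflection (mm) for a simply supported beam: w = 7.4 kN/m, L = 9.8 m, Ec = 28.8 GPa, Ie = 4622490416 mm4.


Convert: L = 9.8 m = 9800 mm, Ec = 28.8 GPa = 28800 MPa
delta = 5 * 7.4 * 9800^4 / (384 * 28800 * 4622490416)
= 6.68 mm

6.68


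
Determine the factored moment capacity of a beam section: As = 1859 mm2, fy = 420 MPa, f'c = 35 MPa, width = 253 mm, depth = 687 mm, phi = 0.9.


a = As * fy / (0.85 * f'c * b)
= 1859 * 420 / (0.85 * 35 * 253)
= 103.734 mm
Mn = As * fy * (d - a/2) / 10^6
= 495.8991 kN-m
phi*Mn = 0.9 * 495.8991 = 446.31 kN-m

446.31


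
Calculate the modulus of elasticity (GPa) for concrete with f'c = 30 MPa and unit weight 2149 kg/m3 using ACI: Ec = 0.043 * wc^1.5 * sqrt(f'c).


Ec = 0.043 * 2149^1.5 * sqrt(30) / 1000
= 23.46 GPa

23.46


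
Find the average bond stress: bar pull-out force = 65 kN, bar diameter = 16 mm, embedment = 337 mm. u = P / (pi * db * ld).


u = P / (pi * db * ld)
= 65 * 1000 / (pi * 16 * 337)
= 3.837 MPa

3.837


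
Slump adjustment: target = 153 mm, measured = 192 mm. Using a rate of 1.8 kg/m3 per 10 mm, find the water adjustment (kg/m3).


Difference = 153 - 192 = -39 mm
Water adjustment = -39 * 1.8 / 10 = -7.0 kg/m3

-7.0


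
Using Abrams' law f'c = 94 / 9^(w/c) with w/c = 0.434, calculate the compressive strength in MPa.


f'c = 94 / 9^0.434
= 94 / 2.595
= 36.22 MPa

36.22


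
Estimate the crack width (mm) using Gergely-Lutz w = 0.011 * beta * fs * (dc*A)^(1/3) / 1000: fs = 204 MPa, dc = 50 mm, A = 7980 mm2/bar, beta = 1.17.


w = 0.011 * beta * fs * (dc * A)^(1/3) / 1000
= 0.011 * 1.17 * 204 * (50 * 7980)^(1/3) / 1000
= 0.193 mm

0.193


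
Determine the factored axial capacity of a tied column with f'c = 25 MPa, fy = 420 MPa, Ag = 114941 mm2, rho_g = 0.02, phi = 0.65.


Ast = rho * Ag = 0.02 * 114941 = 2298.82 mm2
phi*Pn = 0.65 * 0.80 * (0.85 * 25 * (114941 - 2298.82) + 420 * 2298.82) / 1000
= 1746.76 kN

1746.76


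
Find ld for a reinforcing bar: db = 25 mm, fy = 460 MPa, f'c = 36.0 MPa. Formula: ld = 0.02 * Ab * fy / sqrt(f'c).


Ab = pi * 25^2 / 4 = 490.874 mm2
ld = 0.02 * 490.874 * 460 / sqrt(36.0)
= 752.7 mm

752.7


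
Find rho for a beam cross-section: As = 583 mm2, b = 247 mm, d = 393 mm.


rho = As / (b * d)
= 583 / (247 * 393)
= 0.006

0.006


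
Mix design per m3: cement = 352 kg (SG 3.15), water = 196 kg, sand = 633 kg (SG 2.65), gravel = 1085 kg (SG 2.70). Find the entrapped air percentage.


Vol cement = 352 / (3.15 * 1000) = 0.111746 m3
Vol water = 196 / 1000 = 0.196 m3
Vol sand = 633 / (2.65 * 1000) = 0.238868 m3
Vol gravel = 1085 / (2.70 * 1000) = 0.401852 m3
Total solid + water volume = 0.948466 m3
Air = (1 - 0.948466) * 100 = 5.15%

5.15


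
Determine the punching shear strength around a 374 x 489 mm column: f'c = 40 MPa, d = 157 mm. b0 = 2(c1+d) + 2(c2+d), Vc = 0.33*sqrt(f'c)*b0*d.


b0 = 2*(374 + 157) + 2*(489 + 157) = 2354 mm
Vc = 0.33 * sqrt(40) * 2354 * 157 / 1000
= 771.35 kN

771.35


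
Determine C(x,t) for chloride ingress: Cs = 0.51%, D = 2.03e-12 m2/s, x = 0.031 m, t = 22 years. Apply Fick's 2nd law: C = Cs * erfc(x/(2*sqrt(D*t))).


t_seconds = 22 * 365.25 * 24 * 3600 = 694267200.0 s
arg = 0.031 / (2 * sqrt(2.03e-12 * 694267200.0))
= 0.4129
erfc(0.4129) = 0.5593
C = 0.51 * 0.5593 = 0.2852%

0.2852


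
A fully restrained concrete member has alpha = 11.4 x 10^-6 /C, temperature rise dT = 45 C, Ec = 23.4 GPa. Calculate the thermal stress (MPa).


sigma = alpha * dT * Ec
= 11.4e-6 * 45 * 23.4 * 1000
= 12.004 MPa

12.004


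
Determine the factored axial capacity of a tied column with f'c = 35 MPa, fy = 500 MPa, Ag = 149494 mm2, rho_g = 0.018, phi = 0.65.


Ast = rho * Ag = 0.018 * 149494 = 2690.892 mm2
phi*Pn = 0.65 * 0.80 * (0.85 * 35 * (149494 - 2690.892) + 500 * 2690.892) / 1000
= 2970.68 kN

2970.68


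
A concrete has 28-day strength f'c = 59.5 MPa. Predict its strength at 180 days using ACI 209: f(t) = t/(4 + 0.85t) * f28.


f(180) = 180 / (4 + 0.85 * 180) * 59.5
= 180 / 157.0 * 59.5
= 68.22 MPa

68.22


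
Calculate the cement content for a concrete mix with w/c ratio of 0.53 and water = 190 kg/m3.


Cement = water / (w/c)
= 190 / 0.53
= 358.5 kg/m3

358.5


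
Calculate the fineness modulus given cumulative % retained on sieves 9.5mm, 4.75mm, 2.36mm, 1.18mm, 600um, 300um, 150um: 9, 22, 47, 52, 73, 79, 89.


FM = sum(cumulative % retained) / 100
= 371 / 100
= 3.71

3.71


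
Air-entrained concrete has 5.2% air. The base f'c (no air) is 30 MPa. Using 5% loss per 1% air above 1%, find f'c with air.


Strength loss = (5.2 - 1) * 5 = 21.0%
f'c = 30 * (1 - 21.0/100)
= 23.7 MPa

23.7


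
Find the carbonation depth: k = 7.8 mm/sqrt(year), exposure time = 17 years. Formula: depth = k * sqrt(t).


depth = k * sqrt(t)
= 7.8 * sqrt(17)
= 32.16 mm

32.16


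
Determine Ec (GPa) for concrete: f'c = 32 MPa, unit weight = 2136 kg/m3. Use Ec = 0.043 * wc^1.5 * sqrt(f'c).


Ec = 0.043 * 2136^1.5 * sqrt(32) / 1000
= 24.01 GPa

24.01


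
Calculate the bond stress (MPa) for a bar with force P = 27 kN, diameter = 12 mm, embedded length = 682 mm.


u = P / (pi * db * ld)
= 27 * 1000 / (pi * 12 * 682)
= 1.05 MPa

1.05


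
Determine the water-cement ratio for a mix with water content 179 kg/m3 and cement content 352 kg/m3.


w/c = water / cement
w/c = 179 / 352 = 0.509

0.509


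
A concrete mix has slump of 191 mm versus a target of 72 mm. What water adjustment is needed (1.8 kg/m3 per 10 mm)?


Difference = 72 - 191 = -119 mm
Water adjustment = -119 * 1.8 / 10 = -21.4 kg/m3

-21.4


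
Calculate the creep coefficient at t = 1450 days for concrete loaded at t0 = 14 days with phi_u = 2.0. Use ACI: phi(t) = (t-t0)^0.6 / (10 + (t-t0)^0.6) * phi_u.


dt = 1450 - 14 = 1436
phi = 1436^0.6 / (10 + 1436^0.6) * 2.0
= 1.774

1.774


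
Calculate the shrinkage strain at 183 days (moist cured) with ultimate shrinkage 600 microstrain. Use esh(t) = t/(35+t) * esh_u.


esh(183) = 183 / (35 + 183) * 600
= 183 / 218 * 600
= 503.7 microstrain

503.7


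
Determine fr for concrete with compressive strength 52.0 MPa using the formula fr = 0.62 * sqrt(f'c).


fr = 0.62 * sqrt(52.0)
= 4.471 MPa

4.471


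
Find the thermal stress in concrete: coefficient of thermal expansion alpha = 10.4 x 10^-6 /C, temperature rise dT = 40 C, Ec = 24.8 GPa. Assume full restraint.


sigma = alpha * dT * Ec
= 10.4e-6 * 40 * 24.8 * 1000
= 10.317 MPa

10.317


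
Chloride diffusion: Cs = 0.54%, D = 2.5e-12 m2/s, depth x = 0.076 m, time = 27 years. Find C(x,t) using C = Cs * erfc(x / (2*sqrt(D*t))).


t_seconds = 27 * 365.25 * 24 * 3600 = 852055200.0 s
arg = 0.076 / (2 * sqrt(2.5e-12 * 852055200.0))
= 0.8233
erfc(0.8233) = 0.2443
C = 0.54 * 0.2443 = 0.1319%

0.1319


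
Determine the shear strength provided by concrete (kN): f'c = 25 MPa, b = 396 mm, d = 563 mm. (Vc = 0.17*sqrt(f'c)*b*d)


Vc = 0.17 * sqrt(25) * 396 * 563 / 1000
= 189.51 kN

189.51


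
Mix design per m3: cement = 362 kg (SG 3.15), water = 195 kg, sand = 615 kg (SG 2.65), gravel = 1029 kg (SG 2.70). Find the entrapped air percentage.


Vol cement = 362 / (3.15 * 1000) = 0.114921 m3
Vol water = 195 / 1000 = 0.195 m3
Vol sand = 615 / (2.65 * 1000) = 0.232075 m3
Vol gravel = 1029 / (2.70 * 1000) = 0.381111 m3
Total solid + water volume = 0.923107 m3
Air = (1 - 0.923107) * 100 = 7.69%

7.69


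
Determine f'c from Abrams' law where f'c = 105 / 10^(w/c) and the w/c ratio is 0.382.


f'c = 105 / 10^0.382
= 105 / 2.41
= 43.57 MPa

43.57


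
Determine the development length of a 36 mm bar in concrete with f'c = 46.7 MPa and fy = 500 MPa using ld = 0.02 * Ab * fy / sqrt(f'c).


Ab = pi * 36^2 / 4 = 1017.876 mm2
ld = 0.02 * 1017.876 * 500 / sqrt(46.7)
= 1489.5 mm

1489.5


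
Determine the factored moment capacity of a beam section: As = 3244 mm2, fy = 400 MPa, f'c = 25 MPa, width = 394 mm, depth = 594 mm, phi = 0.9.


a = As * fy / (0.85 * f'c * b)
= 3244 * 400 / (0.85 * 25 * 394)
= 154.9836 mm
Mn = As * fy * (d - a/2) / 10^6
= 670.2211 kN-m
phi*Mn = 0.9 * 670.2211 = 603.2 kN-m

603.2


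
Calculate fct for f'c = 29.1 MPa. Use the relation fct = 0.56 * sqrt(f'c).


fct = 0.56 * sqrt(29.1)
= 0.56 * 5.394
= 3.021 MPa

3.021


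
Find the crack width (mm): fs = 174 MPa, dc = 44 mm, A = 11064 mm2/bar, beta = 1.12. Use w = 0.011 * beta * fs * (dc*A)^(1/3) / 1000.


w = 0.011 * beta * fs * (dc * A)^(1/3) / 1000
= 0.011 * 1.12 * 174 * (44 * 11064)^(1/3) / 1000
= 0.169 mm

0.169


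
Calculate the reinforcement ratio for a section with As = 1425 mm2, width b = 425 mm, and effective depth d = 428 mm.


rho = As / (b * d)
= 1425 / (425 * 428)
= 0.0078

0.0078


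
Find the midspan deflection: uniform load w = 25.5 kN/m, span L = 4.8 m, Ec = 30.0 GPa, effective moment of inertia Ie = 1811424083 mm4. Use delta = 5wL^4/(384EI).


Convert: L = 4.8 m = 4800 mm, Ec = 30.0 GPa = 30000 MPa
delta = 5 * 25.5 * 4800^4 / (384 * 30000 * 1811424083)
= 3.24 mm

3.24


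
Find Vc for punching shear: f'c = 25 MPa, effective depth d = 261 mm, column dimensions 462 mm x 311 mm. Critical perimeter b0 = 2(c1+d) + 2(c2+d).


b0 = 2*(462 + 261) + 2*(311 + 261) = 2590 mm
Vc = 0.33 * sqrt(25) * 2590 * 261 / 1000
= 1115.38 kN

1115.38


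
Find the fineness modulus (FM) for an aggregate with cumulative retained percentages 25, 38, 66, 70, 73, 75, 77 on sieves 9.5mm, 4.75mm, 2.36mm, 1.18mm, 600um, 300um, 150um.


FM = sum(cumulative % retained) / 100
= 424 / 100
= 4.24

4.24


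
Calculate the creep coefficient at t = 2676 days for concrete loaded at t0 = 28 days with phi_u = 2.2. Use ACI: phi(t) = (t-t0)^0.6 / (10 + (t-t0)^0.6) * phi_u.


dt = 2676 - 28 = 2648
phi = 2648^0.6 / (10 + 2648^0.6) * 2.2
= 2.021

2.021


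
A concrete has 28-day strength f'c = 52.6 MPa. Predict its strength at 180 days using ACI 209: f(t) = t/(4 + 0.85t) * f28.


f(180) = 180 / (4 + 0.85 * 180) * 52.6
= 180 / 157.0 * 52.6
= 60.31 MPa

60.31


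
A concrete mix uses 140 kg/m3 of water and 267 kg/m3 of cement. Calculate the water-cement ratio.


w/c = water / cement
w/c = 140 / 267 = 0.524

0.524


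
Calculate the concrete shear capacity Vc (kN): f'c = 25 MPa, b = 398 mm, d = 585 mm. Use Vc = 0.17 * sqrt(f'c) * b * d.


Vc = 0.17 * sqrt(25) * 398 * 585 / 1000
= 197.91 kN

197.91


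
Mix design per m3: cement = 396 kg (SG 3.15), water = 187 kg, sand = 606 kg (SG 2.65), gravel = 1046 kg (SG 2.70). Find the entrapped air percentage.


Vol cement = 396 / (3.15 * 1000) = 0.125714 m3
Vol water = 187 / 1000 = 0.187 m3
Vol sand = 606 / (2.65 * 1000) = 0.228679 m3
Vol gravel = 1046 / (2.70 * 1000) = 0.387407 m3
Total solid + water volume = 0.928801 m3
Air = (1 - 0.928801) * 100 = 7.12%

7.12


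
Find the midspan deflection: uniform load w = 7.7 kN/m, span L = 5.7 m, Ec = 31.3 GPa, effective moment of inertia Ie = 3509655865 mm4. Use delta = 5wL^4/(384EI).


Convert: L = 5.7 m = 5700 mm, Ec = 31.3 GPa = 31300 MPa
delta = 5 * 7.7 * 5700^4 / (384 * 31300 * 3509655865)
= 0.96 mm

0.96


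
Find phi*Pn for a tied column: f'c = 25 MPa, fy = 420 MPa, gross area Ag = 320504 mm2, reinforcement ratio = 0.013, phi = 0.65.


Ast = rho * Ag = 0.013 * 320504 = 4166.552 mm2
phi*Pn = 0.65 * 0.80 * (0.85 * 25 * (320504 - 4166.552) + 420 * 4166.552) / 1000
= 4405.5 kN

4405.5


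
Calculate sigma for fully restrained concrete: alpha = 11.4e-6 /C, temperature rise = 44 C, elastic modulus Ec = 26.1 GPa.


sigma = alpha * dT * Ec
= 11.4e-6 * 44 * 26.1 * 1000
= 13.092 MPa

13.092


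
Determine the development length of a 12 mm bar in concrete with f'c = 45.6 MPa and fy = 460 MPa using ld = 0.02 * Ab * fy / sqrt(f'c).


Ab = pi * 12^2 / 4 = 113.097 mm2
ld = 0.02 * 113.097 * 460 / sqrt(45.6)
= 154.1 mm

154.1


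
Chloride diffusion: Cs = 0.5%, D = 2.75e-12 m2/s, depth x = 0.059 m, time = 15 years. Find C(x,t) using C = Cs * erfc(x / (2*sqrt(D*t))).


t_seconds = 15 * 365.25 * 24 * 3600 = 473364000.0 s
arg = 0.059 / (2 * sqrt(2.75e-12 * 473364000.0))
= 0.8176
erfc(0.8176) = 0.2476
C = 0.5 * 0.2476 = 0.1238%

0.1238


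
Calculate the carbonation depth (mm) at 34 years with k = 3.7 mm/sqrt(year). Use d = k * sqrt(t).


depth = k * sqrt(t)
= 3.7 * sqrt(34)
= 21.57 mm

21.57


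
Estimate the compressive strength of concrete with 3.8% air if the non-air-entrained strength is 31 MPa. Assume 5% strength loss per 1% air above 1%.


Strength loss = (3.8 - 1) * 5 = 14.0%
f'c = 31 * (1 - 14.0/100)
= 26.66 MPa

26.66


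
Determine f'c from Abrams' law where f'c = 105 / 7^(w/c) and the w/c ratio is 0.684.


f'c = 105 / 7^0.684
= 105 / 3.785
= 27.74 MPa

27.74


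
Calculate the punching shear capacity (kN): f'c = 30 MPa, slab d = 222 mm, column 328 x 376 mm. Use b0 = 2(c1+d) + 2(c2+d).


b0 = 2*(328 + 222) + 2*(376 + 222) = 2296 mm
Vc = 0.33 * sqrt(30) * 2296 * 222 / 1000
= 921.3 kN

921.3


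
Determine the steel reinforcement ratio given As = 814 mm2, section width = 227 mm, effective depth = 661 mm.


rho = As / (b * d)
= 814 / (227 * 661)
= 0.0054

0.0054


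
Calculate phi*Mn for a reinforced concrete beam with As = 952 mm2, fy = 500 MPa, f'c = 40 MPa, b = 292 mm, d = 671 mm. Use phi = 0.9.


a = As * fy / (0.85 * f'c * b)
= 952 * 500 / (0.85 * 40 * 292)
= 47.9452 mm
Mn = As * fy * (d - a/2) / 10^6
= 307.985 kN-m
phi*Mn = 0.9 * 307.985 = 277.19 kN-m

277.19


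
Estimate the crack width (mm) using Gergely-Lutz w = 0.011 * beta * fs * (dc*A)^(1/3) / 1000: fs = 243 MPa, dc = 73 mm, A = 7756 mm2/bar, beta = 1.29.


w = 0.011 * beta * fs * (dc * A)^(1/3) / 1000
= 0.011 * 1.29 * 243 * (73 * 7756)^(1/3) / 1000
= 0.285 mm

0.285


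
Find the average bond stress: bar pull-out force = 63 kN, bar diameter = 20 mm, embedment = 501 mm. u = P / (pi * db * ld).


u = P / (pi * db * ld)
= 63 * 1000 / (pi * 20 * 501)
= 2.001 MPa

2.001


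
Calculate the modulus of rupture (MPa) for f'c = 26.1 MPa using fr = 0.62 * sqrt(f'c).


fr = 0.62 * sqrt(26.1)
= 3.167 MPa

3.167


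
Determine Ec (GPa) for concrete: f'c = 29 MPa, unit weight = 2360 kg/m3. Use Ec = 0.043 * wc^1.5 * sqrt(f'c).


Ec = 0.043 * 2360^1.5 * sqrt(29) / 1000
= 26.55 GPa

26.55


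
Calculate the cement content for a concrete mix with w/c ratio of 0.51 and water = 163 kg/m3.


Cement = water / (w/c)
= 163 / 0.51
= 319.6 kg/m3

319.6


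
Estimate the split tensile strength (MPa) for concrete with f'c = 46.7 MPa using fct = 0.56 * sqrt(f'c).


fct = 0.56 * sqrt(46.7)
= 0.56 * 6.834
= 3.827 MPa

3.827


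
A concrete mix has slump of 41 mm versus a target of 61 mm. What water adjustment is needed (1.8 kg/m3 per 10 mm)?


Difference = 61 - 41 = 20 mm
Water adjustment = 20 * 1.8 / 10 = 3.6 kg/m3

3.6


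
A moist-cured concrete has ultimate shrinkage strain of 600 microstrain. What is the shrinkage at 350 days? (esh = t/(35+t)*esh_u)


esh(350) = 350 / (35 + 350) * 600
= 350 / 385 * 600
= 545.5 microstrain

545.5


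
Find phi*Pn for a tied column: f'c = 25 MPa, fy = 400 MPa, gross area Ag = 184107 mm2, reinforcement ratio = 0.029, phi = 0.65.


Ast = rho * Ag = 0.029 * 184107 = 5339.103 mm2
phi*Pn = 0.65 * 0.80 * (0.85 * 25 * (184107 - 5339.103) + 400 * 5339.103) / 1000
= 3085.92 kN

3085.92


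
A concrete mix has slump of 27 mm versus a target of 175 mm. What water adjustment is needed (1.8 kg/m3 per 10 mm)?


Difference = 175 - 27 = 148 mm
Water adjustment = 148 * 1.8 / 10 = 26.6 kg/m3

26.6


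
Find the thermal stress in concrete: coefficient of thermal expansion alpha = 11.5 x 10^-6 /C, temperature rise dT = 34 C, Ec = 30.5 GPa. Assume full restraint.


sigma = alpha * dT * Ec
= 11.5e-6 * 34 * 30.5 * 1000
= 11.925 MPa

11.925


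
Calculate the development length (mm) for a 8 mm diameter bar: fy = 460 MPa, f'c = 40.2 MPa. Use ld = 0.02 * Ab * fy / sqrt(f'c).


Ab = pi * 8^2 / 4 = 50.265 mm2
ld = 0.02 * 50.265 * 460 / sqrt(40.2)
= 72.9 mm

72.9


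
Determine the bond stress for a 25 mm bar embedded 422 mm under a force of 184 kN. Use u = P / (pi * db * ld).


u = P / (pi * db * ld)
= 184 * 1000 / (pi * 25 * 422)
= 5.552 MPa

5.552


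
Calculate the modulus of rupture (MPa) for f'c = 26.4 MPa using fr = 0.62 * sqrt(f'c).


fr = 0.62 * sqrt(26.4)
= 3.186 MPa

3.186


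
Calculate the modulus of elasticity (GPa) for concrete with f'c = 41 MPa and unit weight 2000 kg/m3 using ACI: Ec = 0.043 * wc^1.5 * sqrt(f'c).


Ec = 0.043 * 2000^1.5 * sqrt(41) / 1000
= 24.63 GPa

24.63


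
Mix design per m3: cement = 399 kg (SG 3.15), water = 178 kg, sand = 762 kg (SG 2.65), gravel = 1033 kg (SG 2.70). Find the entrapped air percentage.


Vol cement = 399 / (3.15 * 1000) = 0.126667 m3
Vol water = 178 / 1000 = 0.178 m3
Vol sand = 762 / (2.65 * 1000) = 0.287547 m3
Vol gravel = 1033 / (2.70 * 1000) = 0.382593 m3
Total solid + water volume = 0.974806 m3
Air = (1 - 0.974806) * 100 = 2.52%

2.52


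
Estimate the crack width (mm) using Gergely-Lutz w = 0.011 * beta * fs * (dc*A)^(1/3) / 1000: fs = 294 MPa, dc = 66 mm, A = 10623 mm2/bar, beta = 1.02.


w = 0.011 * beta * fs * (dc * A)^(1/3) / 1000
= 0.011 * 1.02 * 294 * (66 * 10623)^(1/3) / 1000
= 0.293 mm

0.293


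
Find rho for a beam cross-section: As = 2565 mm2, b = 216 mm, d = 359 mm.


rho = As / (b * d)
= 2565 / (216 * 359)
= 0.0331

0.0331


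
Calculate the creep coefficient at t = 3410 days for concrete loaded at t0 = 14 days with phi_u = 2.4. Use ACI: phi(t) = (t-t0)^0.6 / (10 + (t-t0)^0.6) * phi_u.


dt = 3410 - 14 = 3396
phi = 3396^0.6 / (10 + 3396^0.6) * 2.4
= 2.23

2.23


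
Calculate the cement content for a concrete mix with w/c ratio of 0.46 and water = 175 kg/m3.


Cement = water / (w/c)
= 175 / 0.46
= 380.4 kg/m3

380.4


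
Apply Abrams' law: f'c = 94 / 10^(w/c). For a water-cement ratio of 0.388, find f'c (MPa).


f'c = 94 / 10^0.388
= 94 / 2.443
= 38.47 MPa

38.47


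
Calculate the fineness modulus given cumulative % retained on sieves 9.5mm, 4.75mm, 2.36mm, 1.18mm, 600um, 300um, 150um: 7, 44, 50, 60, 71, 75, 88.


FM = sum(cumulative % retained) / 100
= 395 / 100
= 3.95

3.95


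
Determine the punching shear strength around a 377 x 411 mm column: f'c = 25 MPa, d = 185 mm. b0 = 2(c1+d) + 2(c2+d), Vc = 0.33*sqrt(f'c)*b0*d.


b0 = 2*(377 + 185) + 2*(411 + 185) = 2316 mm
Vc = 0.33 * sqrt(25) * 2316 * 185 / 1000
= 706.96 kN

706.96


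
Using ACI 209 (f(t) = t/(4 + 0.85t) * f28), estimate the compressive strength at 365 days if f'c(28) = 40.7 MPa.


f(365) = 365 / (4 + 0.85 * 365) * 40.7
= 365 / 314.25 * 40.7
= 47.27 MPa

47.27


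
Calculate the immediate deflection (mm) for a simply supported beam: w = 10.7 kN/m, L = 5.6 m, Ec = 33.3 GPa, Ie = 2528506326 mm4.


Convert: L = 5.6 m = 5600 mm, Ec = 33.3 GPa = 33300 MPa
delta = 5 * 10.7 * 5600^4 / (384 * 33300 * 2528506326)
= 1.63 mm

1.63


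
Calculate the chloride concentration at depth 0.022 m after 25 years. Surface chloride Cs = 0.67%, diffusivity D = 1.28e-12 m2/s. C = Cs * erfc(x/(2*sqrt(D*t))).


t_seconds = 25 * 365.25 * 24 * 3600 = 788940000.0 s
arg = 0.022 / (2 * sqrt(1.28e-12 * 788940000.0))
= 0.3462
erfc(0.3462) = 0.6245
C = 0.67 * 0.6245 = 0.4184%

0.4184


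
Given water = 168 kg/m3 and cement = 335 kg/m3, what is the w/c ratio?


w/c = water / cement
w/c = 168 / 335 = 0.501

0.501


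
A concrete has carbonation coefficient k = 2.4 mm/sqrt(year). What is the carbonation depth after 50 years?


depth = k * sqrt(t)
= 2.4 * sqrt(50)
= 16.97 mm

16.97


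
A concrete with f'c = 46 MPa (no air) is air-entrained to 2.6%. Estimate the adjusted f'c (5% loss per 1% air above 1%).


Strength loss = (2.6 - 1) * 5 = 8.0%
f'c = 46 * (1 - 8.0/100)
= 42.32 MPa

42.32


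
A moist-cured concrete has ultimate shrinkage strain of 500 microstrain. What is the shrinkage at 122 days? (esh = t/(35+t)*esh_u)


esh(122) = 122 / (35 + 122) * 500
= 122 / 157 * 500
= 388.5 microstrain

388.5


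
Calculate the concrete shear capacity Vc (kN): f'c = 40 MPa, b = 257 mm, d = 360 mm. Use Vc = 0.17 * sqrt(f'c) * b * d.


Vc = 0.17 * sqrt(40) * 257 * 360 / 1000
= 99.48 kN

99.48


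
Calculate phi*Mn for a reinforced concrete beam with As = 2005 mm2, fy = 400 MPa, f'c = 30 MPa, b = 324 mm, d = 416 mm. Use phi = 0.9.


a = As * fy / (0.85 * f'c * b)
= 2005 * 400 / (0.85 * 30 * 324)
= 97.0709 mm
Mn = As * fy * (d - a/2) / 10^6
= 294.7066 kN-m
phi*Mn = 0.9 * 294.7066 = 265.24 kN-m

265.24


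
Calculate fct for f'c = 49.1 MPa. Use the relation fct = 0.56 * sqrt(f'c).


fct = 0.56 * sqrt(49.1)
= 0.56 * 7.007
= 3.924 MPa

3.924


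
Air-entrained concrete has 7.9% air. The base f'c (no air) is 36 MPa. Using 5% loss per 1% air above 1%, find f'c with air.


Strength loss = (7.9 - 1) * 5 = 34.5%
f'c = 36 * (1 - 34.5/100)
= 23.58 MPa

23.58


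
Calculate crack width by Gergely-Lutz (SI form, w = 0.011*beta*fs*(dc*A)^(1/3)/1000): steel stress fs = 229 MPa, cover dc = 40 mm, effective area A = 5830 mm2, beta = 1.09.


w = 0.011 * beta * fs * (dc * A)^(1/3) / 1000
= 0.011 * 1.09 * 229 * (40 * 5830)^(1/3) / 1000
= 0.169 mm

0.169


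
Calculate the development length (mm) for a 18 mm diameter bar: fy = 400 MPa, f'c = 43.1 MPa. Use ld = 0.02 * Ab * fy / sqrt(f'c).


Ab = pi * 18^2 / 4 = 254.469 mm2
ld = 0.02 * 254.469 * 400 / sqrt(43.1)
= 310.1 mm

310.1


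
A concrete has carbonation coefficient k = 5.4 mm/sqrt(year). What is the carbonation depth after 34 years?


depth = k * sqrt(t)
= 5.4 * sqrt(34)
= 31.49 mm

31.49


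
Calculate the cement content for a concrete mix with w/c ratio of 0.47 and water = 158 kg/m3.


Cement = water / (w/c)
= 158 / 0.47
= 336.2 kg/m3

336.2


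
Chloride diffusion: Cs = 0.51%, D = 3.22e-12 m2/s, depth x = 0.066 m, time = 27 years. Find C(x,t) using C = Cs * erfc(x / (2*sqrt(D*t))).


t_seconds = 27 * 365.25 * 24 * 3600 = 852055200.0 s
arg = 0.066 / (2 * sqrt(3.22e-12 * 852055200.0))
= 0.63
erfc(0.63) = 0.3729
C = 0.51 * 0.3729 = 0.1902%

0.1902


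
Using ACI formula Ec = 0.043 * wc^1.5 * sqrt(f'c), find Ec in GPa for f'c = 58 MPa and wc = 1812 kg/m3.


Ec = 0.043 * 1812^1.5 * sqrt(58) / 1000
= 25.26 GPa

25.26


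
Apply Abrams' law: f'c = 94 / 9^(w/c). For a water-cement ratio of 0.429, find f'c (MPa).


f'c = 94 / 9^0.429
= 94 / 2.567
= 36.62 MPa

36.62


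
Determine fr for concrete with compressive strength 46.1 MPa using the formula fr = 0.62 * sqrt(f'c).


fr = 0.62 * sqrt(46.1)
= 4.21 MPa

4.21


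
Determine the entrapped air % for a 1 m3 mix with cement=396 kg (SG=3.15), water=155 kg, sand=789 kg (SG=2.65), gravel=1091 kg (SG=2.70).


Vol cement = 396 / (3.15 * 1000) = 0.125714 m3
Vol water = 155 / 1000 = 0.155 m3
Vol sand = 789 / (2.65 * 1000) = 0.297736 m3
Vol gravel = 1091 / (2.70 * 1000) = 0.404074 m3
Total solid + water volume = 0.982524 m3
Air = (1 - 0.982524) * 100 = 1.75%

1.75


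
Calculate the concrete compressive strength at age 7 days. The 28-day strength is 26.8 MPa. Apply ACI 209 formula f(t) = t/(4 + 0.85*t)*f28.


f(7) = 7 / (4 + 0.85 * 7) * 26.8
= 7 / 9.95 * 26.8
= 18.85 MPa

18.85


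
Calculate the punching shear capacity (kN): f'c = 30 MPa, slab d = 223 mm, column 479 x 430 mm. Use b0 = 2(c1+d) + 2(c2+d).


b0 = 2*(479 + 223) + 2*(430 + 223) = 2710 mm
Vc = 0.33 * sqrt(30) * 2710 * 223 / 1000
= 1092.32 kN

1092.32


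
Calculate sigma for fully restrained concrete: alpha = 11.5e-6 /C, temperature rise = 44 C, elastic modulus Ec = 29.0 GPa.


sigma = alpha * dT * Ec
= 11.5e-6 * 44 * 29.0 * 1000
= 14.674 MPa

14.674


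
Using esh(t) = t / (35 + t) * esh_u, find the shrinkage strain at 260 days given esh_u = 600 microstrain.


esh(260) = 260 / (35 + 260) * 600
= 260 / 295 * 600
= 528.8 microstrain

528.8


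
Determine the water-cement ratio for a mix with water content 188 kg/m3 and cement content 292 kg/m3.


w/c = water / cement
w/c = 188 / 292 = 0.644

0.644


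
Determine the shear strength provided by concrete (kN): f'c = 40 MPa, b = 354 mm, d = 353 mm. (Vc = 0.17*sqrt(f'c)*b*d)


Vc = 0.17 * sqrt(40) * 354 * 353 / 1000
= 134.36 kN

134.36


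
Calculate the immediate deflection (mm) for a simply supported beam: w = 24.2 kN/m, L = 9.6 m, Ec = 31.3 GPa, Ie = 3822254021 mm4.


Convert: L = 9.6 m = 9600 mm, Ec = 31.3 GPa = 31300 MPa
delta = 5 * 24.2 * 9600^4 / (384 * 31300 * 3822254021)
= 22.37 mm

22.37


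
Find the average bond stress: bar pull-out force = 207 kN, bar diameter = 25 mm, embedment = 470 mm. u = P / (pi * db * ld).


u = P / (pi * db * ld)
= 207 * 1000 / (pi * 25 * 470)
= 5.608 MPa

5.608


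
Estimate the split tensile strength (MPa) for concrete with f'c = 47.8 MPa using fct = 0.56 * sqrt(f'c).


fct = 0.56 * sqrt(47.8)
= 0.56 * 6.914
= 3.872 MPa

3.872


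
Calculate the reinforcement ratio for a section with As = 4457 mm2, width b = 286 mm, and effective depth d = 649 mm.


rho = As / (b * d)
= 4457 / (286 * 649)
= 0.024

0.024


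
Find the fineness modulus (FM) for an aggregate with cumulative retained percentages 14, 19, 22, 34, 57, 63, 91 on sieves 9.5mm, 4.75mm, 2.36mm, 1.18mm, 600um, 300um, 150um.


FM = sum(cumulative % retained) / 100
= 300 / 100
= 3.0

3.0


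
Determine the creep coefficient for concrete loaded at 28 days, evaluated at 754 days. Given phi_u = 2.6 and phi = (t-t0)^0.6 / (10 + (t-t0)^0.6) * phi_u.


dt = 754 - 28 = 726
phi = 726^0.6 / (10 + 726^0.6) * 2.6
= 2.181

2.181


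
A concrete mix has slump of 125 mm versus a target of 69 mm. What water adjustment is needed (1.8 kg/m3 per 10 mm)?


Difference = 69 - 125 = -56 mm
Water adjustment = -56 * 1.8 / 10 = -10.1 kg/m3

-10.1


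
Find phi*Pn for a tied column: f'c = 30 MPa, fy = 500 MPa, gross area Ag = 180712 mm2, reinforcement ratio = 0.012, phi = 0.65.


Ast = rho * Ag = 0.012 * 180712 = 2168.544 mm2
phi*Pn = 0.65 * 0.80 * (0.85 * 30 * (180712 - 2168.544) + 500 * 2168.544) / 1000
= 2931.31 kN

2931.31


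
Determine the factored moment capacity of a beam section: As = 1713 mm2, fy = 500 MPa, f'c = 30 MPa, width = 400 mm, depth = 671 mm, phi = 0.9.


a = As * fy / (0.85 * f'c * b)
= 1713 * 500 / (0.85 * 30 * 400)
= 83.9706 mm
Mn = As * fy * (d - a/2) / 10^6
= 538.7511 kN-m
phi*Mn = 0.9 * 538.7511 = 484.88 kN-m

484.88


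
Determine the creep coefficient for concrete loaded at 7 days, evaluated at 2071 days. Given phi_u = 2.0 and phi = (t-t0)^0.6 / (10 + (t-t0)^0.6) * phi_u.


dt = 2071 - 7 = 2064
phi = 2064^0.6 / (10 + 2064^0.6) * 2.0
= 1.814

1.814


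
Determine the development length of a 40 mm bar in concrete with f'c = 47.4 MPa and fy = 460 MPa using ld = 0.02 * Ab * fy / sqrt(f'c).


Ab = pi * 40^2 / 4 = 1256.637 mm2
ld = 0.02 * 1256.637 * 460 / sqrt(47.4)
= 1679.2 mm

1679.2


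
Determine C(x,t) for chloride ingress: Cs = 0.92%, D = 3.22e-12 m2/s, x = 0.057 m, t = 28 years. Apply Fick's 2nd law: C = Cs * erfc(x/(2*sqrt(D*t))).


t_seconds = 28 * 365.25 * 24 * 3600 = 883612800.0 s
arg = 0.057 / (2 * sqrt(3.22e-12 * 883612800.0))
= 0.5343
erfc(0.5343) = 0.4499
C = 0.92 * 0.4499 = 0.4139%

0.4139


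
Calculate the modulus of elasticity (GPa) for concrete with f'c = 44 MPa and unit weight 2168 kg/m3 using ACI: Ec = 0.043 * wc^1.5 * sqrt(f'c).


Ec = 0.043 * 2168^1.5 * sqrt(44) / 1000
= 28.79 GPa

28.79


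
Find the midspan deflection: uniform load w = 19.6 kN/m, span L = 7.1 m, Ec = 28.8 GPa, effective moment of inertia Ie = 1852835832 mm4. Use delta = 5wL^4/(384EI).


Convert: L = 7.1 m = 7100 mm, Ec = 28.8 GPa = 28800 MPa
delta = 5 * 19.6 * 7100^4 / (384 * 28800 * 1852835832)
= 12.15 mm

12.15


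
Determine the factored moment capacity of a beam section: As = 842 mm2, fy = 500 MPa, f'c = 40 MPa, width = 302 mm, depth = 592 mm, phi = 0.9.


a = As * fy / (0.85 * f'c * b)
= 842 * 500 / (0.85 * 40 * 302)
= 41.0012 mm
Mn = As * fy * (d - a/2) / 10^6
= 240.6013 kN-m
phi*Mn = 0.9 * 240.6013 = 216.54 kN-m

216.54


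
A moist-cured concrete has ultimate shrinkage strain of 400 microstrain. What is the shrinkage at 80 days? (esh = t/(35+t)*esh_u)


esh(80) = 80 / (35 + 80) * 400
= 80 / 115 * 400
= 278.3 microstrain

278.3


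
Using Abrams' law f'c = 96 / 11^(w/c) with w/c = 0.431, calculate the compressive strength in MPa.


f'c = 96 / 11^0.431
= 96 / 2.811
= 34.15 MPa

34.15


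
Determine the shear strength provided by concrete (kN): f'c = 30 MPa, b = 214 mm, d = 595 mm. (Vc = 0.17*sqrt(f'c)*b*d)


Vc = 0.17 * sqrt(30) * 214 * 595 / 1000
= 118.56 kN

118.56


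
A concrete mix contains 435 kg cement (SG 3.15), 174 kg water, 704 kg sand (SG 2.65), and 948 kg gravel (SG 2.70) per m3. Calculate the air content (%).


Vol cement = 435 / (3.15 * 1000) = 0.138095 m3
Vol water = 174 / 1000 = 0.174 m3
Vol sand = 704 / (2.65 * 1000) = 0.26566 m3
Vol gravel = 948 / (2.70 * 1000) = 0.351111 m3
Total solid + water volume = 0.928867 m3
Air = (1 - 0.928867) * 100 = 7.11%

7.11


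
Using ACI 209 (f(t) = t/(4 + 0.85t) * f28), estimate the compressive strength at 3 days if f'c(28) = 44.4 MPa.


f(3) = 3 / (4 + 0.85 * 3) * 44.4
= 3 / 6.55 * 44.4
= 20.34 MPa

20.34


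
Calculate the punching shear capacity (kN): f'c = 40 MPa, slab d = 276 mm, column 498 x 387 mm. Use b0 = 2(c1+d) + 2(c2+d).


b0 = 2*(498 + 276) + 2*(387 + 276) = 2874 mm
Vc = 0.33 * sqrt(40) * 2874 * 276 / 1000
= 1655.54 kN

1655.54


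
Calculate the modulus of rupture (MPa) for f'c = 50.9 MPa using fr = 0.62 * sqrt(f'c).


fr = 0.62 * sqrt(50.9)
= 4.423 MPa

4.423


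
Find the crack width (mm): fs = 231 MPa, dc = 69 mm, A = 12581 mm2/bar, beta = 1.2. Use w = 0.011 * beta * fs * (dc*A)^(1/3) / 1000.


w = 0.011 * beta * fs * (dc * A)^(1/3) / 1000
= 0.011 * 1.2 * 231 * (69 * 12581)^(1/3) / 1000
= 0.291 mm

0.291


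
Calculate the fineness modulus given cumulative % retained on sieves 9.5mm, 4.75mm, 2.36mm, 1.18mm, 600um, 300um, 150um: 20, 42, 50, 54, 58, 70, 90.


FM = sum(cumulative % retained) / 100
= 384 / 100
= 3.84

3.84


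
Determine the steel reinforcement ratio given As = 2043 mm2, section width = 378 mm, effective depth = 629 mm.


rho = As / (b * d)
= 2043 / (378 * 629)
= 0.0086

0.0086


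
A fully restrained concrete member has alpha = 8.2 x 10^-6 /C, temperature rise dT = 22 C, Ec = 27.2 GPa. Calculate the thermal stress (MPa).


sigma = alpha * dT * Ec
= 8.2e-6 * 22 * 27.2 * 1000
= 4.907 MPa

4.907


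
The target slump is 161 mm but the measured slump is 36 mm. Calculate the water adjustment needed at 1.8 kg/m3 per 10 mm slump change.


Difference = 161 - 36 = 125 mm
Water adjustment = 125 * 1.8 / 10 = 22.5 kg/m3

22.5


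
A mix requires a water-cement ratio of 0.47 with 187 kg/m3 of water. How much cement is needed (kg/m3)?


Cement = water / (w/c)
= 187 / 0.47
= 397.9 kg/m3

397.9


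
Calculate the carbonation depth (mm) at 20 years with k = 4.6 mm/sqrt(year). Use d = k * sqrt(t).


depth = k * sqrt(t)
= 4.6 * sqrt(20)
= 20.57 mm

20.57


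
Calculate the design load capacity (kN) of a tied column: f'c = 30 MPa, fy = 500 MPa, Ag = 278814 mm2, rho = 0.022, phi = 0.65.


Ast = rho * Ag = 0.022 * 278814 = 6133.908 mm2
phi*Pn = 0.65 * 0.80 * (0.85 * 30 * (278814 - 6133.908) + 500 * 6133.908) / 1000
= 5210.55 kN

5210.55


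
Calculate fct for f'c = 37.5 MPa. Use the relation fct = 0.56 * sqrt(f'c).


fct = 0.56 * sqrt(37.5)
= 0.56 * 6.124
= 3.429 MPa

3.429


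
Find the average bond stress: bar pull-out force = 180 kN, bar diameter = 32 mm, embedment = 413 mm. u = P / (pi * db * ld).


u = P / (pi * db * ld)
= 180 * 1000 / (pi * 32 * 413)
= 4.335 MPa

4.335


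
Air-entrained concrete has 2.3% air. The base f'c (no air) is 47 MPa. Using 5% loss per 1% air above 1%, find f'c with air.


Strength loss = (2.3 - 1) * 5 = 6.5%
f'c = 47 * (1 - 6.5/100)
= 43.95 MPa

43.95


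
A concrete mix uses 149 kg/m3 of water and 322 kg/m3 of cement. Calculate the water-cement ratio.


w/c = water / cement
w/c = 149 / 322 = 0.463

0.463


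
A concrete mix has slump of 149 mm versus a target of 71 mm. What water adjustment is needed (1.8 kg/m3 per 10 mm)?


Difference = 71 - 149 = -78 mm
Water adjustment = -78 * 1.8 / 10 = -14.0 kg/m3

-14.0


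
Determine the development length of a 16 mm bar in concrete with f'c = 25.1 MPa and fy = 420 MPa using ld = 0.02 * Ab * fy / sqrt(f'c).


Ab = pi * 16^2 / 4 = 201.062 mm2
ld = 0.02 * 201.062 * 420 / sqrt(25.1)
= 337.1 mm

337.1


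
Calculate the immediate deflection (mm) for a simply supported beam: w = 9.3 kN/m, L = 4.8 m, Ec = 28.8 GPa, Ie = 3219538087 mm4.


Convert: L = 4.8 m = 4800 mm, Ec = 28.8 GPa = 28800 MPa
delta = 5 * 9.3 * 4800^4 / (384 * 28800 * 3219538087)
= 0.69 mm

0.69


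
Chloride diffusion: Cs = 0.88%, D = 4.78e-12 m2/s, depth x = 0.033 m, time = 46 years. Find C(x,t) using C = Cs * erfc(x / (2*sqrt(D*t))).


t_seconds = 46 * 365.25 * 24 * 3600 = 1451649600.0 s
arg = 0.033 / (2 * sqrt(4.78e-12 * 1451649600.0))
= 0.1981
erfc(0.1981) = 0.7794
C = 0.88 * 0.7794 = 0.6859%

0.6859


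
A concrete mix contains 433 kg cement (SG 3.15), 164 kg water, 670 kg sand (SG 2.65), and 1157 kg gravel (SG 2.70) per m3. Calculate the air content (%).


Vol cement = 433 / (3.15 * 1000) = 0.13746 m3
Vol water = 164 / 1000 = 0.164 m3
Vol sand = 670 / (2.65 * 1000) = 0.25283 m3
Vol gravel = 1157 / (2.70 * 1000) = 0.428519 m3
Total solid + water volume = 0.982809 m3
Air = (1 - 0.982809) * 100 = 1.72%

1.72


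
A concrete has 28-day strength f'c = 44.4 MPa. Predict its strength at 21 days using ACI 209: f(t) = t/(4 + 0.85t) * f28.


f(21) = 21 / (4 + 0.85 * 21) * 44.4
= 21 / 21.85 * 44.4
= 42.67 MPa

42.67


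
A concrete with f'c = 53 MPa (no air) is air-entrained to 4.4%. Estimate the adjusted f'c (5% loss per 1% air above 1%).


Strength loss = (4.4 - 1) * 5 = 17.0%
f'c = 53 * (1 - 17.0/100)
= 43.99 MPa

43.99


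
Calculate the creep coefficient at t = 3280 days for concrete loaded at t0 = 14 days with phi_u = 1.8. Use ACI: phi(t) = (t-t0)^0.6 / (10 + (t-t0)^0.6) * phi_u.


dt = 3280 - 14 = 3266
phi = 3266^0.6 / (10 + 3266^0.6) * 1.8
= 1.67

1.67


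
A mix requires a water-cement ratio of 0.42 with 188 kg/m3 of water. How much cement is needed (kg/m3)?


Cement = water / (w/c)
= 188 / 0.42
= 447.6 kg/m3

447.6


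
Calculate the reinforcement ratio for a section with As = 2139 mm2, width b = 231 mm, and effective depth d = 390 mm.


rho = As / (b * d)
= 2139 / (231 * 390)
= 0.0237

0.0237


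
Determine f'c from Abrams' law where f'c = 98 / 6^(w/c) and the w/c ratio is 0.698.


f'c = 98 / 6^0.698
= 98 / 3.493
= 28.06 MPa

28.06


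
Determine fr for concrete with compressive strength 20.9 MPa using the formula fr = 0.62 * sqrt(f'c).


fr = 0.62 * sqrt(20.9)
= 2.834 MPa

2.834


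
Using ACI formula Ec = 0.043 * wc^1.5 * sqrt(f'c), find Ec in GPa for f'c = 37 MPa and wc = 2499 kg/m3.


Ec = 0.043 * 2499^1.5 * sqrt(37) / 1000
= 32.68 GPa

32.68


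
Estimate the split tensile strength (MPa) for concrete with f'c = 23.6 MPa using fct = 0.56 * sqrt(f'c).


fct = 0.56 * sqrt(23.6)
= 0.56 * 4.858
= 2.72 MPa

2.72


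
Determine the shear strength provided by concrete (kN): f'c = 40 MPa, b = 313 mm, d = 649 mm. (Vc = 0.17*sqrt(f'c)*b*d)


Vc = 0.17 * sqrt(40) * 313 * 649 / 1000
= 218.41 kN

218.41


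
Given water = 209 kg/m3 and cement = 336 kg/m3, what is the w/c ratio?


w/c = water / cement
w/c = 209 / 336 = 0.622

0.622


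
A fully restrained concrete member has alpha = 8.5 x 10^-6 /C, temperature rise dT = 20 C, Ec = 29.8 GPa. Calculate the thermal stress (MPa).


sigma = alpha * dT * Ec
= 8.5e-6 * 20 * 29.8 * 1000
= 5.066 MPa

5.066


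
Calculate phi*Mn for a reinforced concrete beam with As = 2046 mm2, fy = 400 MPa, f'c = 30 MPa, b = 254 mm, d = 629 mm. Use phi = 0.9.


a = As * fy / (0.85 * f'c * b)
= 2046 * 400 / (0.85 * 30 * 254)
= 126.3548 mm
Mn = As * fy * (d - a/2) / 10^6
= 463.0692 kN-m
phi*Mn = 0.9 * 463.0692 = 416.76 kN-m

416.76


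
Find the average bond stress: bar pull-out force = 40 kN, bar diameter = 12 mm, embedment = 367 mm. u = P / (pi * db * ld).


u = P / (pi * db * ld)
= 40 * 1000 / (pi * 12 * 367)
= 2.891 MPa

2.891


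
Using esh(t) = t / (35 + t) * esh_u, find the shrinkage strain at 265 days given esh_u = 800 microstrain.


esh(265) = 265 / (35 + 265) * 800
= 265 / 300 * 800
= 706.7 microstrain

706.7


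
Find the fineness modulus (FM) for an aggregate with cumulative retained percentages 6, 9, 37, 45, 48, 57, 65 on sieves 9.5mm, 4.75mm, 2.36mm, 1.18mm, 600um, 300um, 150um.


FM = sum(cumulative % retained) / 100
= 267 / 100
= 2.67

2.67
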